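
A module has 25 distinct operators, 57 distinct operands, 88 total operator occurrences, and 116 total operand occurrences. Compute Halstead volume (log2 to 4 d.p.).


Formula: V = N * log2(η), where N = N1 + N2 and η = η1 + η2
η = 25 + 57 = 82
N = 88 + 116 = 204
log2(82) ≈ 6.3576
V = 204 * 6.3576 = 1296.95

1296.95


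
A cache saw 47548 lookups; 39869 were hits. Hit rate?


Formula: hit rate = hits / (hits + misses) * 100
hit rate = 39869 / (39869 + 7679) * 100
hit rate = 39869 / 47548 * 100
hit rate = 83.85%

83.85%


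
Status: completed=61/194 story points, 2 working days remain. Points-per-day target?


Formula: Required rate = Remaining points / Days left
Remaining = 194 - 61 = 133 points
Required rate = 133 / 2 = 66.5 points/day

66.5 points/day


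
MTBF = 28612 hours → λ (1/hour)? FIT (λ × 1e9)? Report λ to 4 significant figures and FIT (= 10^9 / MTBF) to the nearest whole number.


Formula: λ = 1 / MTBF; FIT = λ × 1e9 = 1e9 / MTBF
λ = 1 / 28612 ≈ 3.495e-05 failures/hour
FIT = 1e9 / 28612 ≈ 34950 failures per 1e9 hours (nearest whole number)

λ = 3.495e-05 /h, FIT = 34950


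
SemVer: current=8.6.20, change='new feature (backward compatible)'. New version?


Current: 8.6.20
Change category: 'new feature (backward compatible)' → minor bump
SemVer rule: minor bump → increment MINOR, reset PATCH to 0 (MAJOR unchanged)
New: 8.7.0

8.7.0


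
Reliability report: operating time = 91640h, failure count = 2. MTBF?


Formula: MTBF = Total operating time / Number of failures
MTBF = 91640 / 2
MTBF = 45820.0 hours

45820.0 hours


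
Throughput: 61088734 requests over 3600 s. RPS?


Formula: throughput = requests / seconds
throughput = 61088734 / 3600
throughput = 16969.09 requests/second

16969.09 requests/second


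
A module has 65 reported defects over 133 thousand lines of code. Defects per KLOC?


Defect density = defects / KLOC
Defect density = 65 / 133
Defect density = 0.489 defects/KLOC

0.489 defects/KLOC


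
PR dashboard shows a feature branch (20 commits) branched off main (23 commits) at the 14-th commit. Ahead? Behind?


Common ancestor: commit #14
feature commits after divergence: 20 - 14 = 6
main commits after divergence: 23 - 14 = 9
feature is 6 commits ahead of main
main is 9 commits ahead of feature

feature ahead: 6, main ahead: 9


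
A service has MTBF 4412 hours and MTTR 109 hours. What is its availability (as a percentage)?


Availability = MTBF / (MTBF + MTTR)
Availability = 4412 / (4412 + 109)
Availability = 4412 / 4521
Availability = 97.589%

97.589%


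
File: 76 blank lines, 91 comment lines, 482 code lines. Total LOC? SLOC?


Total LOC = blank + comment + code
Total LOC = 76 + 91 + 482 = 649
SLOC (source only) = code = 482

Total LOC: 649, SLOC: 482


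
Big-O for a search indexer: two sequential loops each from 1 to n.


Reasoning: sequential dominates: O(n) + O(n) = O(n)
Complexity: O(n)

O(n)


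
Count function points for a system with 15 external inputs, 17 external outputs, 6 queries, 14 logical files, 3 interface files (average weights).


UFP = EI*4 + EO*5 + EQ*4 + ILF*10 + EIF*7
UFP = 15*4 + 17*5 + 6*4 + 14*10 + 3*7
UFP = 60 + 85 + 24 + 140 + 21
UFP = 330

330


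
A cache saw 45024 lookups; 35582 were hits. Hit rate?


Formula: hit rate = hits / (hits + misses) * 100
hit rate = 35582 / (35582 + 9442) * 100
hit rate = 35582 / 45024 * 100
hit rate = 79.03%

79.03%


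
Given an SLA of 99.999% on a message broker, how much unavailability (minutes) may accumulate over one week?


Formula: allowed downtime = period * (100 - SLA) / 100
Period (week) = 10080 minutes
Unavailability fraction = (100 - 99.999) / 100
Allowed downtime = 10080 * (100 - 99.999) / 100
Allowed downtime = 0.1008 minutes

0.1008 minutes


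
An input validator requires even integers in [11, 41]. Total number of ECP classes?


Constraint: even integers in [11, 41]
Class 1: x < 11 — out-of-range invalid
Class 2: x in [11,41] but odd — wrong type invalid
Class 3: x in [11,41] and even — valid
Class 4: x > 41 — out-of-range invalid
Total equivalence classes: 4

4 equivalence classes


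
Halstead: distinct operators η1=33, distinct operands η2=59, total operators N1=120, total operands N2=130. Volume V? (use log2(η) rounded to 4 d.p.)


Formula: V = N * log2(η), where N = N1 + N2 and η = η1 + η2
η = 33 + 59 = 92
N = 120 + 130 = 250
log2(92) ≈ 6.5236
V = 250 * 6.5236 = 1630.90

1630.90


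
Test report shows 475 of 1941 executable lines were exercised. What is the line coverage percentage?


Coverage = covered / total * 100
Coverage = 475 / 1941 * 100
Coverage = 24.47%

24.47%


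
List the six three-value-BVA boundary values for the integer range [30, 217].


Range: [30, 217]
Boundaries: just below min, min, min+1, max-1, max, just above max
Values: [29, 30, 31, 216, 217, 218]

[29, 30, 31, 216, 217, 218]


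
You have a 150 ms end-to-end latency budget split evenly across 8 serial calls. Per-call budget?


Formula: per_stage = total_budget / stages
per_stage = 150 / 8
per_stage = 18.75 ms

18.75 ms


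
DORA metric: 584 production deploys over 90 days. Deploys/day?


Formula: deployments per day = releases / days
= 584 / 90
= 6.489 deploys/day
(equivalently, 45.42 deploys/week)

6.489 deploys/day


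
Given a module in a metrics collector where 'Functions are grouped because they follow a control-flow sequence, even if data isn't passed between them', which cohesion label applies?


Reasoning: Grouped by order of execution within a routine, not by data flow
Type: Procedural cohesion

Procedural cohesion


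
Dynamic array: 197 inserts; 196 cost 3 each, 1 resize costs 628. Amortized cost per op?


Formula: Amortized cost = Total cost / Operations
Total cost = (196 * 3) + (1 * 628)
Total cost = 588 + 628 = 1216
Amortized = 1216 / 197 = 6.1726

6.1726


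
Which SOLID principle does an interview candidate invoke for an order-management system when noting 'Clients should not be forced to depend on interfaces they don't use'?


This describes the Interface Segregation Principle (ISP)

Interface Segregation Principle (ISP)


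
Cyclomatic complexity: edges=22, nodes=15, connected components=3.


Formula: V(G) = E - N + 2P
V(G) = 22 - 15 + 2*3
V(G) = 7 + 6
V(G) = 13

13


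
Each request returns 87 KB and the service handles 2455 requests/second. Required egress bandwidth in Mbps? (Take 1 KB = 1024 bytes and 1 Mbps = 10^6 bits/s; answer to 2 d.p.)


Formula: Mbps = payload_bytes * RPS * 8 / 1e6
Payload per request = 87 KB = 87 * 1024 = 89088 bytes
Total bytes/sec = 89088 * 2455 = 218711040
Total bits/sec = 218711040 * 8 = 1749688320
Mbps = 1749688320 / 1e6 = 1749.69

1749.69 Mbps


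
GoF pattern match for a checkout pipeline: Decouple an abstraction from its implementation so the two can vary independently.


This matches the Bridge pattern

Bridge


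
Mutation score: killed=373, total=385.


Mutation score = killed / total * 100
Mutation score = 373 / 385 * 100
Mutation score = 96.88%

96.88%


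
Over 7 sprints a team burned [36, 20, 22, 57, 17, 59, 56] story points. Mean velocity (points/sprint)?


Formula: Avg velocity = Total points / Number of sprints
Points: [36, 20, 22, 57, 17, 59, 56]
Sum = 36 + 20 + 22 + 57 + 17 + 59 + 56 = 267
Avg velocity = 267 / 7 = 38.14 points/sprint

38.14 points/sprint


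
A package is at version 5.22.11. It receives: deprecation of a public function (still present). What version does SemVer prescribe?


Current: 5.22.11
Change category: 'deprecation of a public function (still present)' → minor bump
SemVer rule: minor bump → increment MINOR, reset PATCH to 0 (MAJOR unchanged)
New: 5.23.0

5.23.0


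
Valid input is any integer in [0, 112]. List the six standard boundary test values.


Range: [0, 112]
Boundaries: just below min, min, min+1, max-1, max, just above max
Values: [-1, 0, 1, 111, 112, 113]

[-1, 0, 1, 111, 112, 113]


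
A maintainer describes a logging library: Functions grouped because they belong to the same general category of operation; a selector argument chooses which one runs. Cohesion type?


Reasoning: Grouped by category of activity, not by data or sequence
Type: Logical cohesion

Logical cohesion


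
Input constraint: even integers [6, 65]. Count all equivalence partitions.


Constraint: even integers in [6, 65]
Class 1: x < 6 — out-of-range invalid
Class 2: x in [6,65] but odd — wrong type invalid
Class 3: x in [6,65] and even — valid
Class 4: x > 65 — out-of-range invalid
Total equivalence classes: 4

4 equivalence classes


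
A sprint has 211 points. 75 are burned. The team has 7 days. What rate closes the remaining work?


Formula: Required rate = Remaining points / Days left
Remaining = 211 - 75 = 136 points
Required rate = 136 / 7 = 19.43 points/day

19.43 points/day


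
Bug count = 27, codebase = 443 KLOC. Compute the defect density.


Defect density = defects / KLOC
Defect density = 27 / 443
Defect density = 0.061 defects/KLOC

0.061 defects/KLOC


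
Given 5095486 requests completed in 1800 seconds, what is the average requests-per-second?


Formula: throughput = requests / seconds
throughput = 5095486 / 1800
throughput = 2830.83 requests/second

2830.83 requests/second


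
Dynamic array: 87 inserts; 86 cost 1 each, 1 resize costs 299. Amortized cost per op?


Formula: Amortized cost = Total cost / Operations
Total cost = (86 * 1) + (1 * 299)
Total cost = 86 + 299 = 385
Amortized = 385 / 87 = 4.4253

4.4253


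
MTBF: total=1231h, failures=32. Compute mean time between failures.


Formula: MTBF = Total operating time / Number of failures
MTBF = 1231 / 32
MTBF = 38.47 hours

38.47 hours


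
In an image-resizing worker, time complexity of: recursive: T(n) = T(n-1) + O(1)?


Reasoning: linear recursion with constant work per frame
Complexity: O(n)

O(n)


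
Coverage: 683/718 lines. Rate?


Coverage = covered / total * 100
Coverage = 683 / 718 * 100
Coverage = 95.13%

95.13%


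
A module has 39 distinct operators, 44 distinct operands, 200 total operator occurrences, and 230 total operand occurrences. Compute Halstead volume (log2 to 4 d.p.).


Formula: V = N * log2(η), where N = N1 + N2 and η = η1 + η2
η = 39 + 44 = 83
N = 200 + 230 = 430
log2(83) ≈ 6.3750
V = 430 * 6.3750 = 2741.25

2741.25


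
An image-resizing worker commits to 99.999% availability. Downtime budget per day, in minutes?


Formula: allowed downtime = period * (100 - SLA) / 100
Period (day) = 1440 minutes
Unavailability fraction = (100 - 99.999) / 100
Allowed downtime = 1440 * (100 - 99.999) / 100
Allowed downtime = 0.0144 minutes

0.0144 minutes


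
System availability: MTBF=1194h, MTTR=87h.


Availability = MTBF / (MTBF + MTTR)
Availability = 1194 / (1194 + 87)
Availability = 1194 / 1281
Availability = 93.2084%

93.2084%


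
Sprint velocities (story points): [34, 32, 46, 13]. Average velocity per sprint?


Formula: Avg velocity = Total points / Number of sprints
Points: [34, 32, 46, 13]
Sum = 34 + 32 + 46 + 13 = 125
Avg velocity = 125 / 4 = 31.25 points/sprint

31.25 points/sprint


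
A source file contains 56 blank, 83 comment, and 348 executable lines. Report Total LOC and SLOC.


Total LOC = blank + comment + code
Total LOC = 56 + 83 + 348 = 487
SLOC (source only) = code = 348

Total LOC: 487, SLOC: 348


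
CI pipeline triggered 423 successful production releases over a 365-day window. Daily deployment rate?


Formula: deployments per day = releases / days
= 423 / 365
= 1.159 deploys/day
(equivalently, 8.11 deploys/week)

1.159 deploys/day


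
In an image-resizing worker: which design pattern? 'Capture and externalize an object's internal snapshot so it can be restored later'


This matches the Memento pattern

Memento


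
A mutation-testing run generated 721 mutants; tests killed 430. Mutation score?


Mutation score = killed / total * 100
Mutation score = 430 / 721 * 100
Mutation score = 59.64%

59.64%


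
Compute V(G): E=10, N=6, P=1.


Formula: V(G) = E - N + 2P
V(G) = 10 - 6 + 2*1
V(G) = 4 + 2
V(G) = 6

6


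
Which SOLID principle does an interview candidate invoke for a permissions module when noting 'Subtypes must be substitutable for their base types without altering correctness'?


This describes the Liskov Substitution Principle (LSP)

Liskov Substitution Principle (LSP)


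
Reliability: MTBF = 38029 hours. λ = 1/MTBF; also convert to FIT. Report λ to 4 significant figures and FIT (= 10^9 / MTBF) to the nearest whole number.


Formula: λ = 1 / MTBF; FIT = λ × 1e9 = 1e9 / MTBF
λ = 1 / 38029 ≈ 2.630e-05 failures/hour
FIT = 1e9 / 38029 ≈ 26296 failures per 1e9 hours (nearest whole number)

λ = 2.630e-05 /h, FIT = 26296


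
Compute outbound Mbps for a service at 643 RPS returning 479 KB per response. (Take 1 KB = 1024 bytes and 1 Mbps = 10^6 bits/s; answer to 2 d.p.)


Formula: Mbps = payload_bytes * RPS * 8 / 1e6
Payload per request = 479 KB = 479 * 1024 = 490496 bytes
Total bytes/sec = 490496 * 643 = 315388928
Total bits/sec = 315388928 * 8 = 2523111424
Mbps = 2523111424 / 1e6 = 2523.11

2523.11 Mbps


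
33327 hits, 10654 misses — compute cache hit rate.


Formula: hit rate = hits / (hits + misses) * 100
hit rate = 33327 / (33327 + 10654) * 100
hit rate = 33327 / 43981 * 100
hit rate = 75.78%

75.78%


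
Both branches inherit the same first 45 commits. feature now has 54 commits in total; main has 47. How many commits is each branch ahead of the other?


Common ancestor: commit #45
feature commits after divergence: 54 - 45 = 9
main commits after divergence: 47 - 45 = 2
feature is 9 commits ahead of main
main is 2 commits ahead of feature

feature ahead: 9, main ahead: 2


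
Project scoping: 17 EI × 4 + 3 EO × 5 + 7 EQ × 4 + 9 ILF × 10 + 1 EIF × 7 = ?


UFP = EI*4 + EO*5 + EQ*4 + ILF*10 + EIF*7
UFP = 17*4 + 3*5 + 7*4 + 9*10 + 1*7
UFP = 68 + 15 + 28 + 90 + 7
UFP = 208

208


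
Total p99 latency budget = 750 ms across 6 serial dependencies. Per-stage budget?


Formula: per_stage = total_budget / stages
per_stage = 750 / 6
per_stage = 125.0 ms

125.0 ms


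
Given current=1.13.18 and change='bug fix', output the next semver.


Current: 1.13.18
Change category: 'bug fix' → patch bump
SemVer rule: patch bump → increment PATCH (MAJOR and MINOR unchanged)
New: 1.13.19

1.13.19


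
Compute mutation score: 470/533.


Mutation score = killed / total * 100
Mutation score = 470 / 533 * 100
Mutation score = 88.18%

88.18%


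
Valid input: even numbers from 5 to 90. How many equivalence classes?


Constraint: even integers in [5, 90]
Class 1: x < 5 — out-of-range invalid
Class 2: x in [5,90] but odd — wrong type invalid
Class 3: x in [5,90] and even — valid
Class 4: x > 90 — out-of-range invalid
Total equivalence classes: 4

4 equivalence classes


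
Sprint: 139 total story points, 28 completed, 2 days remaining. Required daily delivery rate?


Formula: Required rate = Remaining points / Days left
Remaining = 139 - 28 = 111 points
Required rate = 111 / 2 = 55.5 points/day

55.5 points/day


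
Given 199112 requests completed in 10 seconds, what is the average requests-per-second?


Formula: throughput = requests / seconds
throughput = 199112 / 10
throughput = 19911.2 requests/second

19911.2 requests/second


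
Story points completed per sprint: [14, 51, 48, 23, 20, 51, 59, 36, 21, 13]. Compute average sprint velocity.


Formula: Avg velocity = Total points / Number of sprints
Points: [14, 51, 48, 23, 20, 51, 59, 36, 21, 13]
Sum = 14 + 51 + 48 + 23 + 20 + 51 + 59 + 36 + 21 + 13 = 336
Avg velocity = 336 / 10 = 33.6 points/sprint

33.6 points/sprint


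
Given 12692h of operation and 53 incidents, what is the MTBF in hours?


Formula: MTBF = Total operating time / Number of failures
MTBF = 12692 / 53
MTBF = 239.47 hours

239.47 hours


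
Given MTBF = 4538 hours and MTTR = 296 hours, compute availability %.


Availability = MTBF / (MTBF + MTTR)
Availability = 4538 / (4538 + 296)
Availability = 4538 / 4834
Availability = 93.8767%

93.8767%


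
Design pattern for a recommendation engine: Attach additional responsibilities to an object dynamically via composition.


This matches the Decorator pattern

Decorator


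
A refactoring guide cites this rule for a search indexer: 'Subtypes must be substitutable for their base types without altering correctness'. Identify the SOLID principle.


This describes the Liskov Substitution Principle (LSP)

Liskov Substitution Principle (LSP)


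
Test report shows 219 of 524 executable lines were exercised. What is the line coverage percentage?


Coverage = covered / total * 100
Coverage = 219 / 524 * 100
Coverage = 41.79%

41.79%


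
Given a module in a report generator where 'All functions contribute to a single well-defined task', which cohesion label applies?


Reasoning: Best: single purpose
Type: Functional cohesion

Functional cohesion


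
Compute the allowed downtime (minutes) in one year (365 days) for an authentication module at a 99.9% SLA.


Formula: allowed downtime = period * (100 - SLA) / 100
Period (year (365 days)) = 525600 minutes
Unavailability fraction = (100 - 99.9) / 100
Allowed downtime = 525600 * (100 - 99.9) / 100
Allowed downtime = 525.6 minutes

525.6 minutes


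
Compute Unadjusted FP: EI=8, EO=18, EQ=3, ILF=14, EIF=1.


UFP = EI*4 + EO*5 + EQ*4 + ILF*10 + EIF*7
UFP = 8*4 + 18*5 + 3*4 + 14*10 + 1*7
UFP = 32 + 90 + 12 + 140 + 7
UFP = 281

281


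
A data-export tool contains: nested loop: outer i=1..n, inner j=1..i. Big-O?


Reasoning: triangle: n(n+1)/2 ~ n^2/2
Complexity: O(n^2)

O(n^2)


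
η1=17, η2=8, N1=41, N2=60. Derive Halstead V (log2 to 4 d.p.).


Formula: V = N * log2(η), where N = N1 + N2 and η = η1 + η2
η = 17 + 8 = 25
N = 41 + 60 = 101
log2(25) ≈ 4.6439
V = 101 * 4.6439 = 469.03

469.03


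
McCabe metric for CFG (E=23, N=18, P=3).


Formula: V(G) = E - N + 2P
V(G) = 23 - 18 + 2*3
V(G) = 5 + 6
V(G) = 11

11


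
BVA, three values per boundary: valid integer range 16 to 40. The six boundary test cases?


Range: [16, 40]
Boundaries: just below min, min, min+1, max-1, max, just above max
Values: [15, 16, 17, 39, 40, 41]

[15, 16, 17, 39, 40, 41]


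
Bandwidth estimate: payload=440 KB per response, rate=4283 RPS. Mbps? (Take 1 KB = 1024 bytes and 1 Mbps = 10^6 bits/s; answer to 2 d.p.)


Formula: Mbps = payload_bytes * RPS * 8 / 1e6
Payload per request = 440 KB = 440 * 1024 = 450560 bytes
Total bytes/sec = 450560 * 4283 = 1929748480
Total bits/sec = 1929748480 * 8 = 15437987840
Mbps = 15437987840 / 1e6 = 15437.99

15437.99 Mbps


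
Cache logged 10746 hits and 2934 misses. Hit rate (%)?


Formula: hit rate = hits / (hits + misses) * 100
hit rate = 10746 / (10746 + 2934) * 100
hit rate = 10746 / 13680 * 100
hit rate = 78.55%

78.55%


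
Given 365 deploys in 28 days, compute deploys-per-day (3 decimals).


Formula: deployments per day = releases / days
= 365 / 28
= 13.036 deploys/day
(equivalently, 91.25 deploys/week)

13.036 deploys/day


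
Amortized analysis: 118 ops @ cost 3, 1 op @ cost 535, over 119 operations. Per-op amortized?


Formula: Amortized cost = Total cost / Operations
Total cost = (118 * 3) + (1 * 535)
Total cost = 354 + 535 = 889
Amortized = 889 / 119 = 7.4706

7.4706


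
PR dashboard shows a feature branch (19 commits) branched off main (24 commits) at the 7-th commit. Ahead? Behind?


Common ancestor: commit #7
feature commits after divergence: 19 - 7 = 12
main commits after divergence: 24 - 7 = 17
feature is 12 commits ahead of main
main is 17 commits ahead of feature

feature ahead: 12, main ahead: 17


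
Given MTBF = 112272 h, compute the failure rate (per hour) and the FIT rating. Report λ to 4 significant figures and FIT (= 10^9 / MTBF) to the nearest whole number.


Formula: λ = 1 / MTBF; FIT = λ × 1e9 = 1e9 / MTBF
λ = 1 / 112272 ≈ 8.907e-06 failures/hour
FIT = 1e9 / 112272 ≈ 8907 failures per 1e9 hours (nearest whole number)

λ = 8.907e-06 /h, FIT = 8907


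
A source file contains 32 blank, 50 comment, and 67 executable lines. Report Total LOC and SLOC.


Total LOC = blank + comment + code
Total LOC = 32 + 50 + 67 = 149
SLOC (source only) = code = 67

Total LOC: 149, SLOC: 67


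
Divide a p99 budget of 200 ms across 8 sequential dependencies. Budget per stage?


Formula: per_stage = total_budget / stages
per_stage = 200 / 8
per_stage = 25.0 ms

25.0 ms


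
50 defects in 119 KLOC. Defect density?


Defect density = defects / KLOC
Defect density = 50 / 119
Defect density = 0.42 defects/KLOC

0.42 defects/KLOC


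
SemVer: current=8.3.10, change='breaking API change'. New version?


Current: 8.3.10
Change category: 'breaking API change' → major bump
SemVer rule: major bump → increment MAJOR, reset MINOR and PATCH to 0
New: 9.0.0

9.0.0


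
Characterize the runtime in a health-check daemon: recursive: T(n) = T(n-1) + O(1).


Reasoning: linear recursion with constant work per frame
Complexity: O(n)

O(n)


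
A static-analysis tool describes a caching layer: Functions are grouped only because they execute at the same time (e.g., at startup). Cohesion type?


Reasoning: Related by timing only
Type: Temporal cohesion

Temporal cohesion


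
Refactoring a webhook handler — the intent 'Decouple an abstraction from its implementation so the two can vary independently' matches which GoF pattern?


This matches the Bridge pattern

Bridge


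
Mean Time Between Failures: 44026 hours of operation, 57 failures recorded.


Formula: MTBF = Total operating time / Number of failures
MTBF = 44026 / 57
MTBF = 772.39 hours

772.39 hours


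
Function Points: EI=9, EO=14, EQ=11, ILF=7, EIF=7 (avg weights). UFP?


UFP = EI*4 + EO*5 + EQ*4 + ILF*10 + EIF*7
UFP = 9*4 + 14*5 + 11*4 + 7*10 + 7*7
UFP = 36 + 70 + 44 + 70 + 49
UFP = 269

269


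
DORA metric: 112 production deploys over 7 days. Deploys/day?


Formula: deployments per day = releases / days
= 112 / 7
= 16.0 deploys/day
(equivalently, 112.0 deploys/week)

16.0 deploys/day


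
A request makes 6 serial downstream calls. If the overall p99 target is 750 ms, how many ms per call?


Formula: per_stage = total_budget / stages
per_stage = 750 / 6
per_stage = 125.0 ms

125.0 ms


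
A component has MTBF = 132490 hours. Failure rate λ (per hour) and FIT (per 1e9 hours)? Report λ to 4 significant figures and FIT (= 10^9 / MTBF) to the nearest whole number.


Formula: λ = 1 / MTBF; FIT = λ × 1e9 = 1e9 / MTBF
λ = 1 / 132490 ≈ 7.548e-06 failures/hour
FIT = 1e9 / 132490 ≈ 7548 failures per 1e9 hours (nearest whole number)

λ = 7.548e-06 /h, FIT = 7548


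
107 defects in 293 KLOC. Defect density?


Defect density = defects / KLOC
Defect density = 107 / 293
Defect density = 0.365 defects/KLOC

0.365 defects/KLOC


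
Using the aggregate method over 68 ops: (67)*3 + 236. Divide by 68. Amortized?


Formula: Amortized cost = Total cost / Operations
Total cost = (67 * 3) + (1 * 236)
Total cost = 201 + 236 = 437
Amortized = 437 / 68 = 6.4265

6.4265


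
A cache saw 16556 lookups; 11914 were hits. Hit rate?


Formula: hit rate = hits / (hits + misses) * 100
hit rate = 11914 / (11914 + 4642) * 100
hit rate = 11914 / 16556 * 100
hit rate = 71.96%

71.96%


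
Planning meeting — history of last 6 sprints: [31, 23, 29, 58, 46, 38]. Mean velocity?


Formula: Avg velocity = Total points / Number of sprints
Points: [31, 23, 29, 58, 46, 38]
Sum = 31 + 23 + 29 + 58 + 46 + 38 = 225
Avg velocity = 225 / 6 = 37.5 points/sprint

37.5 points/sprint


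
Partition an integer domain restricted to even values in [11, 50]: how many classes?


Constraint: even integers in [11, 50]
Class 1: x < 11 — out-of-range invalid
Class 2: x in [11,50] but odd — wrong type invalid
Class 3: x in [11,50] and even — valid
Class 4: x > 50 — out-of-range invalid
Total equivalence classes: 4

4 equivalence classes


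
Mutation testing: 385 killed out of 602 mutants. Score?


Mutation score = killed / total * 100
Mutation score = 385 / 602 * 100
Mutation score = 63.95%

63.95%


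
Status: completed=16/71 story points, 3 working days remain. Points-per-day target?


Formula: Required rate = Remaining points / Days left
Remaining = 71 - 16 = 55 points
Required rate = 55 / 3 = 18.33 points/day

18.33 points/day


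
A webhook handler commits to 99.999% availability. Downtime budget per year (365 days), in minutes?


Formula: allowed downtime = period * (100 - SLA) / 100
Period (year (365 days)) = 525600 minutes
Unavailability fraction = (100 - 99.999) / 100
Allowed downtime = 525600 * (100 - 99.999) / 100
Allowed downtime = 5.256 minutes

5.256 minutes


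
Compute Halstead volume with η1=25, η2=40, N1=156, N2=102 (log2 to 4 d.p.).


Formula: V = N * log2(η), where N = N1 + N2 and η = η1 + η2
η = 25 + 40 = 65
N = 156 + 102 = 258
log2(65) ≈ 6.0224
V = 258 * 6.0224 = 1553.78

1553.78


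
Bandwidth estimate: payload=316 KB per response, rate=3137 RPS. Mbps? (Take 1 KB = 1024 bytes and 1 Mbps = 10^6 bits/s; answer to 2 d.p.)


Formula: Mbps = payload_bytes * RPS * 8 / 1e6
Payload per request = 316 KB = 316 * 1024 = 323584 bytes
Total bytes/sec = 323584 * 3137 = 1015083008
Total bits/sec = 1015083008 * 8 = 8120664064
Mbps = 8120664064 / 1e6 = 8120.66

8120.66 Mbps


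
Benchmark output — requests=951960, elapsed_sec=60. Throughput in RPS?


Formula: throughput = requests / seconds
throughput = 951960 / 60
throughput = 15866.0 requests/second

15866.0 requests/second


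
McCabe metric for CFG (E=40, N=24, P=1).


Formula: V(G) = E - N + 2P
V(G) = 40 - 24 + 2*1
V(G) = 16 + 2
V(G) = 18

18


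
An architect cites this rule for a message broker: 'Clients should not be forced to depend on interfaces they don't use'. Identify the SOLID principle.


This describes the Interface Segregation Principle (ISP)

Interface Segregation Principle (ISP)


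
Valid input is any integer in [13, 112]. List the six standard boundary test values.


Range: [13, 112]
Boundaries: just below min, min, min+1, max-1, max, just above max
Values: [12, 13, 14, 111, 112, 113]

[12, 13, 14, 111, 112, 113]


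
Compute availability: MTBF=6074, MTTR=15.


Availability = MTBF / (MTBF + MTTR)
Availability = 6074 / (6074 + 15)
Availability = 6074 / 6089
Availability = 99.7537%

99.7537%


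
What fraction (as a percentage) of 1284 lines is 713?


Coverage = covered / total * 100
Coverage = 713 / 1284 * 100
Coverage = 55.53%

55.53%


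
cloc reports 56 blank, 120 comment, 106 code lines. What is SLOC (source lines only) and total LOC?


Total LOC = blank + comment + code
Total LOC = 56 + 120 + 106 = 282
SLOC (source only) = code = 106

Total LOC: 282, SLOC: 106


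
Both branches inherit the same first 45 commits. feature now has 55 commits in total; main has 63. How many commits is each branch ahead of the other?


Common ancestor: commit #45
feature commits after divergence: 55 - 45 = 10
main commits after divergence: 63 - 45 = 18
feature is 10 commits ahead of main
main is 18 commits ahead of feature

feature ahead: 10, main ahead: 18


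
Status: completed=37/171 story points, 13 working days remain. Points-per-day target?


Formula: Required rate = Remaining points / Days left
Remaining = 171 - 37 = 134 points
Required rate = 134 / 13 = 10.31 points/day

10.31 points/day


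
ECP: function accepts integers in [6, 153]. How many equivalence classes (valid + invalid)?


Valid range: [6, 153]
Class 1: x < 6 — invalid
Class 2: 6 ≤ x ≤ 153 — valid
Class 3: x > 153 — invalid
Total equivalence classes: 3

3 equivalence classes


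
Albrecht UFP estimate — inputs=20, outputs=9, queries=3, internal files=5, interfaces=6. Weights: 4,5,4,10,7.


UFP = EI*4 + EO*5 + EQ*4 + ILF*10 + EIF*7
UFP = 20*4 + 9*5 + 3*4 + 5*10 + 6*7
UFP = 80 + 45 + 12 + 50 + 42
UFP = 229

229


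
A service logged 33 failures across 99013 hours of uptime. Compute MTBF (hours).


Formula: MTBF = Total operating time / Number of failures
MTBF = 99013 / 33
MTBF = 3000.39 hours

3000.39 hours


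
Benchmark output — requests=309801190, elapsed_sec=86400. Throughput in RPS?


Formula: throughput = requests / seconds
throughput = 309801190 / 86400
throughput = 3585.66 requests/second

3585.66 requests/second


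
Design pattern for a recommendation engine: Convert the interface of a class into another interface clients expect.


This matches the Adapter pattern

Adapter


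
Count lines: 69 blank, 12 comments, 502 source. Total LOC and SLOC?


Total LOC = blank + comment + code
Total LOC = 69 + 12 + 502 = 583
SLOC (source only) = code = 502

Total LOC: 583, SLOC: 502


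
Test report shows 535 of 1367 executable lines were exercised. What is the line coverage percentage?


Coverage = covered / total * 100
Coverage = 535 / 1367 * 100
Coverage = 39.14%

39.14%


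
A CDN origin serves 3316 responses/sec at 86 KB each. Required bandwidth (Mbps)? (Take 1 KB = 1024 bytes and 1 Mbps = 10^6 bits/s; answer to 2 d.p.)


Formula: Mbps = payload_bytes * RPS * 8 / 1e6
Payload per request = 86 KB = 86 * 1024 = 88064 bytes
Total bytes/sec = 88064 * 3316 = 292020224
Total bits/sec = 292020224 * 8 = 2336161792
Mbps = 2336161792 / 1e6 = 2336.16

2336.16 Mbps


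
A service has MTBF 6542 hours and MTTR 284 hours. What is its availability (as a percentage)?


Availability = MTBF / (MTBF + MTTR)
Availability = 6542 / (6542 + 284)
Availability = 6542 / 6826
Availability = 95.8394%

95.8394%


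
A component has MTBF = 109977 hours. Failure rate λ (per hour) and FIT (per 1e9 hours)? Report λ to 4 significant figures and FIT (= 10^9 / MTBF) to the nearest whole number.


Formula: λ = 1 / MTBF; FIT = λ × 1e9 = 1e9 / MTBF
λ = 1 / 109977 ≈ 9.093e-06 failures/hour
FIT = 1e9 / 109977 ≈ 9093 failures per 1e9 hours (nearest whole number)

λ = 9.093e-06 /h, FIT = 9093


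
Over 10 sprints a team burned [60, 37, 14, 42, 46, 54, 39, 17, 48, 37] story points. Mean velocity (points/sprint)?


Formula: Avg velocity = Total points / Number of sprints
Points: [60, 37, 14, 42, 46, 54, 39, 17, 48, 37]
Sum = 60 + 37 + 14 + 42 + 46 + 54 + 39 + 17 + 48 + 37 = 394
Avg velocity = 394 / 10 = 39.4 points/sprint

39.4 points/sprint


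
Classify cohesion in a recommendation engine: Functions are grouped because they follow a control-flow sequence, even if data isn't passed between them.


Reasoning: Grouped by order of execution within a routine, not by data flow
Type: Procedural cohesion

Procedural cohesion


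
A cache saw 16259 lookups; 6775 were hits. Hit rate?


Formula: hit rate = hits / (hits + misses) * 100
hit rate = 6775 / (6775 + 9484) * 100
hit rate = 6775 / 16259 * 100
hit rate = 41.67%

41.67%


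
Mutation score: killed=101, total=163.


Mutation score = killed / total * 100
Mutation score = 101 / 163 * 100
Mutation score = 61.96%

61.96%


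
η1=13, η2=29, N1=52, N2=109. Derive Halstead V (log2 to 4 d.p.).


Formula: V = N * log2(η), where N = N1 + N2 and η = η1 + η2
η = 13 + 29 = 42
N = 52 + 109 = 161
log2(42) ≈ 5.3923
V = 161 * 5.3923 = 868.16

868.16


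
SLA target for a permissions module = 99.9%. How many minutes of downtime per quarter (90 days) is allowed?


Formula: allowed downtime = period * (100 - SLA) / 100
Period (quarter (90 days)) = 129600 minutes
Unavailability fraction = (100 - 99.9) / 100
Allowed downtime = 129600 * (100 - 99.9) / 100
Allowed downtime = 129.6 minutes

129.6 minutes


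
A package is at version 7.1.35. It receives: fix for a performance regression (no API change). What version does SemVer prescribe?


Current: 7.1.35
Change category: 'fix for a performance regression (no API change)' → patch bump
SemVer rule: patch bump → increment PATCH (MAJOR and MINOR unchanged)
New: 7.1.36

7.1.36


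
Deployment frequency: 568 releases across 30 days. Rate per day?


Formula: deployments per day = releases / days
= 568 / 30
= 18.933 deploys/day
(equivalently, 132.53 deploys/week)

18.933 deploys/day


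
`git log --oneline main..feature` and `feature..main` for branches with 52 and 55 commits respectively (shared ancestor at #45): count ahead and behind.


Common ancestor: commit #45
feature commits after divergence: 52 - 45 = 7
main commits after divergence: 55 - 45 = 10
feature is 7 commits ahead of main
main is 10 commits ahead of feature

feature ahead: 7, main ahead: 10


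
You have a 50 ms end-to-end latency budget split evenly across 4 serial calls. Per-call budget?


Formula: per_stage = total_budget / stages
per_stage = 50 / 4
per_stage = 12.5 ms

12.5 ms


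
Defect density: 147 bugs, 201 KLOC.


Defect density = defects / KLOC
Defect density = 147 / 201
Defect density = 0.731 defects/KLOC

0.731 defects/KLOC


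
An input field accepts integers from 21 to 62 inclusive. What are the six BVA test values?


Range: [21, 62]
Boundaries: just below min, min, min+1, max-1, max, just above max
Values: [20, 21, 22, 61, 62, 63]

[20, 21, 22, 61, 62, 63]


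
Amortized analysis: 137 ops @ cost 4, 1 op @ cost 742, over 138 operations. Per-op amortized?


Formula: Amortized cost = Total cost / Operations
Total cost = (137 * 4) + (1 * 742)
Total cost = 548 + 742 = 1290
Amortized = 1290 / 138 = 9.3478

9.3478


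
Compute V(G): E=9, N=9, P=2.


Formula: V(G) = E - N + 2P
V(G) = 9 - 9 + 2*2
V(G) = 0 + 4
V(G) = 4

4


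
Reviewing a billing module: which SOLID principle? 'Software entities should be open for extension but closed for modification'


This describes the Open/Closed Principle (OCP)

Open/Closed Principle (OCP)


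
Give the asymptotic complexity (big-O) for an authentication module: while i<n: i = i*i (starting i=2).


Reasoning: squaring drives double-exponential growth; iterations ~ log log n
Complexity: O(log log n)

O(log log n)


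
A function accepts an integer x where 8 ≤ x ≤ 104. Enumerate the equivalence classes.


Valid range: [8, 104]
Class 1: x < 8 — invalid
Class 2: 8 ≤ x ≤ 104 — valid
Class 3: x > 104 — invalid
Total equivalence classes: 3

3 equivalence classes


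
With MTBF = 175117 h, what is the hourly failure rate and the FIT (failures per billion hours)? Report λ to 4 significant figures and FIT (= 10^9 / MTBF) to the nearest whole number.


Formula: λ = 1 / MTBF; FIT = λ × 1e9 = 1e9 / MTBF
λ = 1 / 175117 ≈ 5.710e-06 failures/hour
FIT = 1e9 / 175117 ≈ 5710 failures per 1e9 hours (nearest whole number)

λ = 5.710e-06 /h, FIT = 5710


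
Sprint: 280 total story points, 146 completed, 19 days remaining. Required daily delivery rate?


Formula: Required rate = Remaining points / Days left
Remaining = 280 - 146 = 134 points
Required rate = 134 / 19 = 7.05 points/day

7.05 points/day


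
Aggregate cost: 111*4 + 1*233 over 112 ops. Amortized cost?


Formula: Amortized cost = Total cost / Operations
Total cost = (111 * 4) + (1 * 233)
Total cost = 444 + 233 = 677
Amortized = 677 / 112 = 6.0446

6.0446


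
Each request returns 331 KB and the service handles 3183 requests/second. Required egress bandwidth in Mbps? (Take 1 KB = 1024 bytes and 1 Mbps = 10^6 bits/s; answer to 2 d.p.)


Formula: Mbps = payload_bytes * RPS * 8 / 1e6
Payload per request = 331 KB = 331 * 1024 = 338944 bytes
Total bytes/sec = 338944 * 3183 = 1078858752
Total bits/sec = 1078858752 * 8 = 8630870016
Mbps = 8630870016 / 1e6 = 8630.87

8630.87 Mbps


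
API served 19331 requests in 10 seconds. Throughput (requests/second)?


Formula: throughput = requests / seconds
throughput = 19331 / 10
throughput = 1933.1 requests/second

1933.1 requests/second


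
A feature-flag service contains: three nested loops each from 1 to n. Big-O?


Reasoning: three levels of nesting over n
Complexity: O(n^3)

O(n^3)


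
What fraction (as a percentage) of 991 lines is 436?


Coverage = covered / total * 100
Coverage = 436 / 991 * 100
Coverage = 44.0%

44.0%


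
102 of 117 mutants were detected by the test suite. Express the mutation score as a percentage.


Mutation score = killed / total * 100
Mutation score = 102 / 117 * 100
Mutation score = 87.18%

87.18%


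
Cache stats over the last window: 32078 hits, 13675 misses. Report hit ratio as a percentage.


Formula: hit rate = hits / (hits + misses) * 100
hit rate = 32078 / (32078 + 13675) * 100
hit rate = 32078 / 45753 * 100
hit rate = 70.11%

70.11%


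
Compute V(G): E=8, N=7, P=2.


Formula: V(G) = E - N + 2P
V(G) = 8 - 7 + 2*2
V(G) = 1 + 4
V(G) = 5

5


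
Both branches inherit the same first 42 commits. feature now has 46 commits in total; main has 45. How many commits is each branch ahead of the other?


Common ancestor: commit #42
feature commits after divergence: 46 - 42 = 4
main commits after divergence: 45 - 42 = 3
feature is 4 commits ahead of main
main is 3 commits ahead of feature

feature ahead: 4, main ahead: 3


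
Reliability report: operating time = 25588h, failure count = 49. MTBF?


Formula: MTBF = Total operating time / Number of failures
MTBF = 25588 / 49
MTBF = 522.2 hours

522.2 hours


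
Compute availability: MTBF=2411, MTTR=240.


Availability = MTBF / (MTBF + MTTR)
Availability = 2411 / (2411 + 240)
Availability = 2411 / 2651
Availability = 90.9468%

90.9468%


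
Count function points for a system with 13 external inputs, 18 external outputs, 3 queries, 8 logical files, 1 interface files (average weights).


UFP = EI*4 + EO*5 + EQ*4 + ILF*10 + EIF*7
UFP = 13*4 + 18*5 + 3*4 + 8*10 + 1*7
UFP = 52 + 90 + 12 + 80 + 7
UFP = 241

241


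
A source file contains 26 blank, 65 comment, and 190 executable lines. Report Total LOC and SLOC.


Total LOC = blank + comment + code
Total LOC = 26 + 65 + 190 = 281
SLOC (source only) = code = 190

Total LOC: 281, SLOC: 190


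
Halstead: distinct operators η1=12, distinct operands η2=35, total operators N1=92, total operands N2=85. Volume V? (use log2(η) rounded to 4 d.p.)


Formula: V = N * log2(η), where N = N1 + N2 and η = η1 + η2
η = 12 + 35 = 47
N = 92 + 85 = 177
log2(47) ≈ 5.5546
V = 177 * 5.5546 = 983.16

983.16


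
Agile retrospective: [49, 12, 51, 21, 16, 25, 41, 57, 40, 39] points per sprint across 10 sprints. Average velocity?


Formula: Avg velocity = Total points / Number of sprints
Points: [49, 12, 51, 21, 16, 25, 41, 57, 40, 39]
Sum = 49 + 12 + 51 + 21 + 16 + 25 + 41 + 57 + 40 + 39 = 351
Avg velocity = 351 / 10 = 35.1 points/sprint

35.1 points/sprint


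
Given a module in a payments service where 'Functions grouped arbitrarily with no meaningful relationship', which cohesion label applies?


Reasoning: Worst: random grouping
Type: Coincidental cohesion

Coincidental cohesion


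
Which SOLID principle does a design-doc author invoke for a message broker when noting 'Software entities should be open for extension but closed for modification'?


This describes the Open/Closed Principle (OCP)

Open/Closed Principle (OCP)


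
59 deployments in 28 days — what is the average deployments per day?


Formula: deployments per day = releases / days
= 59 / 28
= 2.107 deploys/day
(equivalently, 14.75 deploys/week)

2.107 deploys/day


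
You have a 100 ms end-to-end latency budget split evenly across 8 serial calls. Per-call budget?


Formula: per_stage = total_budget / stages
per_stage = 100 / 8
per_stage = 12.5 ms

12.5 ms


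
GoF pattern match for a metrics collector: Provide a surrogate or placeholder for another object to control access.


This matches the Proxy pattern

Proxy
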